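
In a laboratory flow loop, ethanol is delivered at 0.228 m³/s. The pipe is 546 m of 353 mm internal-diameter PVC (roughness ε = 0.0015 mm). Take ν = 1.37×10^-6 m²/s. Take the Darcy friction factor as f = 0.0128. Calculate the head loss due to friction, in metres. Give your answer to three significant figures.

V = 4Q/(πD²) = 4·0.228/(π·0.353²) = 2.330 m/s
h_f = f(L/D)V²/(2g) = 0.01280·(546/0.353)·2.330²/(2·9.81) = 5.477 m

h_f ≈ 5.48 m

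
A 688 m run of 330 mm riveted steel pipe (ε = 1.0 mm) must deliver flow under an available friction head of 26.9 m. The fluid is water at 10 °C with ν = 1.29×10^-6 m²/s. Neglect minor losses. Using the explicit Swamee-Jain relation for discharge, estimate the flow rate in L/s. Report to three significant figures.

Q ≈ 265 L/s

Swamee-Jain (Type II): Q = -0.965·√(gD⁵h_f/L)·ln[ε/(3.7D) + √(3.17ν²L/(gD³h_f))]
√(gD⁵h_f/L) = √(9.81·0.330⁵·26.9/688) = 0.03874
ε/(3.7D) = 8.19×10^-4; √(3.17ν²L/(gD³h_f)) = 1.96×10^-5
Q = -0.965·0.03874·ln(8.386×10^-4) = 0.2648 m³/s
Check: V = 3.10 m/s, Re = 7.92×10^5, f = 0.02649, h_f = 27.0 m ≈ 26.9 m ✓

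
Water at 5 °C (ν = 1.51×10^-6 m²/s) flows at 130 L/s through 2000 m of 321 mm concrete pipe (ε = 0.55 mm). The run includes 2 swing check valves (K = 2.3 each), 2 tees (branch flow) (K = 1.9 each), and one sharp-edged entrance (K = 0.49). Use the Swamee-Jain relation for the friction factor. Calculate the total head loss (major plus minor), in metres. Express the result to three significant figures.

V = 4Q/(πD²) = 1.606 m/s; V²/2g = 0.1315 m
Re = 3.41×10^5, ε/D = 0.00171 → f = 0.02322 (Swamee-Jain)
Major: h_f = f(L/D)·V²/2g = 0.02322·6231·0.1315 = 19.03 m
Minor: ΣK = 8.89; h_m = ΣK·V²/2g = 1.169 m
Total H_L = 19.03 + 1.169 = 20.20 m

H_L ≈ 20.2 m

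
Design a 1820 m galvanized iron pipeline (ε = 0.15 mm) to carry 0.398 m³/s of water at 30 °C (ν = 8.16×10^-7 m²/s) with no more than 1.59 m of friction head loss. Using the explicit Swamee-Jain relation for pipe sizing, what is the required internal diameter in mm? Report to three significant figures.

D ≈ 751 mm

Swamee-Jain (Type III): D = 0.66·[ε^1.25·(LQ²/(gh_f))^4.75 + ν·Q^9.4·(L/(gh_f))^5.2]^0.04
LQ²/(gh_f) = 18.48; L/(gh_f) = 116.7
Term 1 = ε^1.25·(…)^4.75 = 17.3; Term 2 = ν·Q^9.4·(…)^5.2 = 7.93
D = 0.66·(17.3 + 7.93)^0.04 = 0.7509 m = 751 mm
Check: V = 0.899 m/s, Re = 8.27×10^5, f = 0.01494, h_f = 1.49 m ≈ 1.59 m ✓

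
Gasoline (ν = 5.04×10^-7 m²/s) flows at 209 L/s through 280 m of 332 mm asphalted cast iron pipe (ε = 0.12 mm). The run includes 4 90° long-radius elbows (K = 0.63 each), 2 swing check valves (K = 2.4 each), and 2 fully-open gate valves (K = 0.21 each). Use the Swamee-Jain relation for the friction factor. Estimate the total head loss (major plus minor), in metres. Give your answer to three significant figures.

V = 4Q/(πD²) = 2.414 m/s; V²/2g = 0.2971 m
Re = 1.59×10^6, ε/D = 3.61×10^-4 → f = 0.01604 (Swamee-Jain)
Major: h_f = f(L/D)·V²/2g = 0.01604·843.4·0.2971 = 4.019 m
Minor: ΣK = 7.74; h_m = ΣK·V²/2g = 2.299 m
Total H_L = 4.019 + 2.299 = 6.318 m

H_L ≈ 6.32 m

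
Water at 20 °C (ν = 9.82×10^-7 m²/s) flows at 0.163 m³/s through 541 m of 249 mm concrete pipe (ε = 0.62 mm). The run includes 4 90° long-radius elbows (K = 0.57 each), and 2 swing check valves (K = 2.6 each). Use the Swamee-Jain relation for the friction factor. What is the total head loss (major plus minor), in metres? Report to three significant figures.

V = 4Q/(πD²) = 3.347 m/s; V²/2g = 0.5711 m
Re = 8.49×10^5, ε/D = 0.00249 → f = 0.02511 (Swamee-Jain)
Major: h_f = f(L/D)·V²/2g = 0.02511·2173·0.5711 = 31.16 m
Minor: ΣK = 7.48; h_m = ΣK·V²/2g = 4.272 m
Total H_L = 31.16 + 4.272 = 35.43 m

H_L ≈ 35.4 m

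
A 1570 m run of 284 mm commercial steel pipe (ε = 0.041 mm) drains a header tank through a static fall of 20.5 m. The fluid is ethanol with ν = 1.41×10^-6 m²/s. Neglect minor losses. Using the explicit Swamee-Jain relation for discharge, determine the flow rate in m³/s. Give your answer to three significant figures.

Q ≈ 0.139 m³/s

Swamee-Jain (Type II): Q = -0.965·√(gD⁵h_f/L)·ln[ε/(3.7D) + √(3.17ν²L/(gD³h_f))]
√(gD⁵h_f/L) = √(9.81·0.284⁵·20.5/1570) = 0.01538
ε/(3.7D) = 3.90×10^-5; √(3.17ν²L/(gD³h_f)) = 4.63×10^-5
Q = -0.965·0.01538·ln(8.536×10^-5) = 0.1391 m³/s
Check: V = 2.20 m/s, Re = 4.42×10^5, f = 0.01515, h_f = 20.6 m ≈ 20.5 m ✓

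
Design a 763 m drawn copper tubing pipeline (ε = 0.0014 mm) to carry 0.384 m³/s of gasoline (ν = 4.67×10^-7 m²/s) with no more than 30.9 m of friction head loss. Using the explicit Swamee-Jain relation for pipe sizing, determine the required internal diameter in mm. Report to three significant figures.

D ≈ 312 mm

Swamee-Jain (Type III): D = 0.66·[ε^1.25·(LQ²/(gh_f))^4.75 + ν·Q^9.4·(L/(gh_f))^5.2]^0.04
LQ²/(gh_f) = 0.3712; L/(gh_f) = 2.517
Term 1 = ε^1.25·(…)^4.75 = 4.35×10^-10; Term 2 = ν·Q^9.4·(…)^5.2 = 7.03×10^-9
D = 0.66·(4.35×10^-10 + 7.03×10^-9)^0.04 = 0.3122 m = 312 mm
Check: V = 5.02 m/s, Re = 3.35×10^6, f = 0.009801, h_f = 30.7 m ≈ 30.9 m ✓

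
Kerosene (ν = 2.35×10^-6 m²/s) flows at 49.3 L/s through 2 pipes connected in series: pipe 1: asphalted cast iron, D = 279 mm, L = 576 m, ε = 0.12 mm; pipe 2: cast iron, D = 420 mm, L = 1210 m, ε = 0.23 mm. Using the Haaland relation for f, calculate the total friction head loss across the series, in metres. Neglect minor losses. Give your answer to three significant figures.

H ≈ 1.76 m

Pipe 1: V = 0.8064 m/s, Re = 9.57×10^4, ε/D = 4.30×10^-4, f = 0.01989, h_1 = f(L/D)V²/2g = 1.361 m
Pipe 2: V = 0.3558 m/s, Re = 6.36×10^4, ε/D = 5.48×10^-4, f = 0.02156, h_2 = f(L/D)V²/2g = 0.4009 m
Series → Q common, losses add: H = Σh = 1.762 m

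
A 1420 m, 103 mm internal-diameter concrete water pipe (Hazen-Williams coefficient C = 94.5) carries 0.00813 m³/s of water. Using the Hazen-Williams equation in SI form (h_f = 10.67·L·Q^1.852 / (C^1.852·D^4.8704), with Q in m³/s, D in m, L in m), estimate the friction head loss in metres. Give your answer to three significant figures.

h_f = 10.67·1420·0.00813^1.852 / (94.5^1.852·0.103^4.8704) = 28.80 m

h_f ≈ 28.8 m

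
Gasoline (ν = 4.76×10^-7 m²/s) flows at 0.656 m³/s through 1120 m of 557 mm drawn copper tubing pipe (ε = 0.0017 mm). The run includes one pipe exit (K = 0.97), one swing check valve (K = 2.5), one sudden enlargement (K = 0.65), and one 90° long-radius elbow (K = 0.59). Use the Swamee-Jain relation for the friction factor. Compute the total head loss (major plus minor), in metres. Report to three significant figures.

V = 4Q/(πD²) = 2.692 m/s; V²/2g = 0.3694 m
Re = 3.15×10^6, ε/D = 3.05×10^-6 → f = 0.009812 (Swamee-Jain)
Major: h_f = f(L/D)·V²/2g = 0.009812·2011·0.3694 = 7.288 m
Minor: ΣK = 4.71; h_m = ΣK·V²/2g = 1.740 m
Total H_L = 7.288 + 1.740 = 9.028 m

H_L ≈ 9.03 m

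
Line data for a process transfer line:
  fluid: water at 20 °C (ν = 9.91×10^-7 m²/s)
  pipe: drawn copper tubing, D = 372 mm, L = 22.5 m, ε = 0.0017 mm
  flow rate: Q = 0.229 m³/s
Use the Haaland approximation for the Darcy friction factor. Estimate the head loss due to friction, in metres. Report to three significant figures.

V = 4Q/(πD²) = 4·0.229/(π·0.372²) = 2.107 m/s
Re = VD/ν = 2.107·0.372/9.91×10^-7 = 7.91×10^5 → turbulent
ε/D = 0.0017/372 = 4.57×10^-6
Haaland: f = 0.01212
h_f = f(L/D)V²/(2g) = 0.01212·(22.5/0.372)·2.107²/(2·9.81) = 0.1659 m

h_f ≈ 0.166 m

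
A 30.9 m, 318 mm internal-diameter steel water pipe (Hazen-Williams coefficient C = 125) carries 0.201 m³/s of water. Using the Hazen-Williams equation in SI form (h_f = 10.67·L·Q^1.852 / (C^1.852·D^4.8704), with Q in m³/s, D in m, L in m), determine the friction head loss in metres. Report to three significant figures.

h_f ≈ 0.586 m

h_f = 10.67·30.9·0.201^1.852 / (125^1.852·0.318^4.8704) = 0.5855 m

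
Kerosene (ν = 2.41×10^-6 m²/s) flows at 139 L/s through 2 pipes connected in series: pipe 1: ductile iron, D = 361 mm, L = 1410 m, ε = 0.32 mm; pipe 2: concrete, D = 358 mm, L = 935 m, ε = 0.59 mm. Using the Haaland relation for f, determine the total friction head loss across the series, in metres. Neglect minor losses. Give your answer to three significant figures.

Pipe 1: V = 1.358 m/s, Re = 2.03×10^5, ε/D = 8.86×10^-4, f = 0.02043, h_1 = f(L/D)V²/2g = 7.499 m
Pipe 2: V = 1.381 m/s, Re = 2.05×10^5, ε/D = 0.00165, f = 0.02318, h_2 = f(L/D)V²/2g = 5.883 m
Series → Q common, losses add: H = Σh = 13.38 m

H ≈ 13.4 m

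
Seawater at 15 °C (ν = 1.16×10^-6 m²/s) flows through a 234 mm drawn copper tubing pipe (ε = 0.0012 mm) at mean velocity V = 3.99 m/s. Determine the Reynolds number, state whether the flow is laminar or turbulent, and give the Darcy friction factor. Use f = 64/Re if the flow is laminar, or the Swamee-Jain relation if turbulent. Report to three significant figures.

Re = VD/ν = 3.990·0.234/1.16×10^-6 = 8.05×10^5
Re > 4000 → turbulent; ε/D = 5.13×10^-6
Swamee-Jain: f = 0.01216

Re ≈ 8.05×10^5; turbulent; f ≈ 0.0122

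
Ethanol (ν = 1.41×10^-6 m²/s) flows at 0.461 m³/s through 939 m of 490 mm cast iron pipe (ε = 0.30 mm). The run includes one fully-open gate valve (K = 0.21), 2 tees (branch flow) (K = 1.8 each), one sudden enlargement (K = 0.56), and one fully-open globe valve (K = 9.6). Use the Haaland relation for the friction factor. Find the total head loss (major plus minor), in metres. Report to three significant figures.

H_L ≈ 14.7 m

V = 4Q/(πD²) = 2.445 m/s; V²/2g = 0.3046 m
Re = 8.50×10^5, ε/D = 6.12×10^-4 → f = 0.01796 (Haaland)
Major: h_f = f(L/D)·V²/2g = 0.01796·1916·0.3046 = 10.49 m
Minor: ΣK = 14.0; h_m = ΣK·V²/2g = 4.255 m
Total H_L = 10.49 + 4.255 = 14.74 m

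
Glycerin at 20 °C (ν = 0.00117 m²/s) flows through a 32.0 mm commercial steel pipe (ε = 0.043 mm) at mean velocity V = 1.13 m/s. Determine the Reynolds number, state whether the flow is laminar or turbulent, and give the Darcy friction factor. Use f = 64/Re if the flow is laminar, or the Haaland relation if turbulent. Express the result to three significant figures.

Re = VD/ν = 1.130·0.0320/0.00117 = 30.9
Re < 2300 → laminar → f = 64/Re = 2.071

Re ≈ 30.9; laminar; f = 64/Re ≈ 2.07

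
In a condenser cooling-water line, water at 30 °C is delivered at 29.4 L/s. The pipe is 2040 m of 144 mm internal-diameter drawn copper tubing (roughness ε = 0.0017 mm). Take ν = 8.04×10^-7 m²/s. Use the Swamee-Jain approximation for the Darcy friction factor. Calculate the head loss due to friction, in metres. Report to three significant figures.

V = 4Q/(πD²) = 4·0.0294/(π·0.144²) = 1.805 m/s
Re = VD/ν = 1.805·0.144/8.04×10^-7 = 3.23×10^5 → turbulent
ε/D = 0.0017/144 = 1.18×10^-5
Swamee-Jain: f = 0.01432
h_f = f(L/D)V²/(2g) = 0.01432·(2040/0.144)·1.805²/(2·9.81) = 33.69 m

h_f ≈ 33.7 m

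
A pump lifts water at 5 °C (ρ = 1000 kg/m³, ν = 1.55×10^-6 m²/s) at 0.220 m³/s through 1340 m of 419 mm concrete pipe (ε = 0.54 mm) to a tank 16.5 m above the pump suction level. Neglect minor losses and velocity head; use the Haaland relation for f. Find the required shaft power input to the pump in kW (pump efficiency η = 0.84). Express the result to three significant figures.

V = 4Q/(πD²) = 1.596 m/s; Re = 4.31×10^5; ε/D = 0.00129; f = 0.02145
h_f = f(L/D)V²/2g = 8.902 m
Total head H = z + h_f = 16.5 + 8.902 = 25.40 m
P_hyd = ρgQH = 1000·9.81·0.220·25.40 = 54.82 kW
P_shaft = P_hyd/η = 54.82/0.84 = 65.27 kW

P_shaft ≈ 65.3 kW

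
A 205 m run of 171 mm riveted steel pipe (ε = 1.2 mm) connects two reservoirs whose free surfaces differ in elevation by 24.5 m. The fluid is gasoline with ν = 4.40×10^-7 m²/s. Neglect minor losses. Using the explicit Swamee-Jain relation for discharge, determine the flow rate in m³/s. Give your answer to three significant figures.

Swamee-Jain (Type II): Q = -0.965·√(gD⁵h_f/L)·ln[ε/(3.7D) + √(3.17ν²L/(gD³h_f))]
√(gD⁵h_f/L) = √(9.81·0.171⁵·24.5/205) = 0.01309
ε/(3.7D) = 0.00190; √(3.17ν²L/(gD³h_f)) = 1.02×10^-5
Q = -0.965·0.01309·ln(0.001907) = 0.07912 m³/s
Check: V = 3.45 m/s, Re = 1.34×10^6, f = 0.03384, h_f = 24.5 m ≈ 24.5 m ✓

Q ≈ 0.0791 m³/s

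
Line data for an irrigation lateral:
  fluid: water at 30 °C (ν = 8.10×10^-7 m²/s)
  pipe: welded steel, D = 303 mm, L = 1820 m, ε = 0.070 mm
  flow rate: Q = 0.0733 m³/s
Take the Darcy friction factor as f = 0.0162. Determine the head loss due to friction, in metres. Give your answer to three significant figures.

V = 4Q/(πD²) = 4·0.0733/(π·0.303²) = 1.017 m/s
h_f = f(L/D)V²/(2g) = 0.01620·(1820/0.303)·1.017²/(2·9.81) = 5.125 m

h_f ≈ 5.13 m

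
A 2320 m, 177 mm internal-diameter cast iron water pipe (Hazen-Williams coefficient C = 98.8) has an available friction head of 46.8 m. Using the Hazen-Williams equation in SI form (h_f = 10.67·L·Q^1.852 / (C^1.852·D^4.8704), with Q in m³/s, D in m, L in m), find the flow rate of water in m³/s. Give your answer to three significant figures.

Rearranging: Q = [h_f·C^1.852·D^4.8704 / (10.67·L)]^(1/1.852)
Q = [46.8·98.8^1.852·0.177^4.8704 / (10.67·2320)]^0.540 = 0.03520 m³/s

Q ≈ 0.0352 m³/s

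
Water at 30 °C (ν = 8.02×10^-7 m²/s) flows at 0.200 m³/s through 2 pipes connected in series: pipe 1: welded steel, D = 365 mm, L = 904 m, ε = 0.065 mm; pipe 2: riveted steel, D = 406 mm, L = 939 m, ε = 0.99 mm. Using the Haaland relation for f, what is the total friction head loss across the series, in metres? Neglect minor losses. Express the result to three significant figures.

H ≈ 13.7 m

Pipe 1: V = 1.911 m/s, Re = 8.70×10^5, ε/D = 1.78×10^-4, f = 0.01447, h_1 = f(L/D)V²/2g = 6.672 m
Pipe 2: V = 1.545 m/s, Re = 7.82×10^5, ε/D = 0.00244, f = 0.02494, h_2 = f(L/D)V²/2g = 7.015 m
Series → Q common, losses add: H = Σh = 13.69 m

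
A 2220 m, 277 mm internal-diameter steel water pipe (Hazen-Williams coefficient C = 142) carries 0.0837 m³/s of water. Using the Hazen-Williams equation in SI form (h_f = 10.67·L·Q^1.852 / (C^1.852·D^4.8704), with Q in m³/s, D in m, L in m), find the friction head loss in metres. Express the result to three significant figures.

h_f ≈ 12.8 m

h_f = 10.67·2220·0.0837^1.852 / (142^1.852·0.277^4.8704) = 12.84 m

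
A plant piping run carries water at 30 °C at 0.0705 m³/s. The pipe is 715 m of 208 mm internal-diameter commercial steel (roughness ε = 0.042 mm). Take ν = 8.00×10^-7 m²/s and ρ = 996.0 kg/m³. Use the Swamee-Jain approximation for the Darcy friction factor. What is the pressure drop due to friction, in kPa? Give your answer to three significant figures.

V = 4Q/(πD²) = 4·0.0705/(π·0.208²) = 2.075 m/s
Re = VD/ν = 2.075·0.208/8.00×10^-7 = 5.39×10^5 → turbulent
ε/D = 0.042/208 = 2.02×10^-4
Swamee-Jain: f = 0.01543
h_f = f(L/D)V²/(2g) = 0.01543·(715/0.208)·2.075²/(2·9.81) = 11.64 m
Δp = ρg·h_f = 996.0·9.81·11.64 = 113.7 kPa

Δp ≈ 114 kPa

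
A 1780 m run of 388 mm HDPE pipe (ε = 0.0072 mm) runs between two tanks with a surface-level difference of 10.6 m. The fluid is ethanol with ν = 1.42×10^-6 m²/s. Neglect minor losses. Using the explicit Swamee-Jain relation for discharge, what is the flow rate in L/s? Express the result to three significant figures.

Q ≈ 217 L/s

Swamee-Jain (Type II): Q = -0.965·√(gD⁵h_f/L)·ln[ε/(3.7D) + √(3.17ν²L/(gD³h_f))]
√(gD⁵h_f/L) = √(9.81·0.388⁵·10.6/1780) = 0.02267
ε/(3.7D) = 5.02×10^-6; √(3.17ν²L/(gD³h_f)) = 4.33×10^-5
Q = -0.965·0.02267·ln(4.830×10^-5) = 0.2174 m³/s
Check: V = 1.84 m/s, Re = 5.02×10^5, f = 0.01337, h_f = 10.6 m ≈ 10.6 m ✓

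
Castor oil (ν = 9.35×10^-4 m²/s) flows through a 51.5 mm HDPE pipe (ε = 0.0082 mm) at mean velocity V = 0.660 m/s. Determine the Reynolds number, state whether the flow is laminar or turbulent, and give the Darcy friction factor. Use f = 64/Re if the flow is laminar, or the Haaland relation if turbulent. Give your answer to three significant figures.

Re ≈ 36.4; laminar; f = 64/Re ≈ 1.76

Re = VD/ν = 0.6600·0.0515/9.35×10^-4 = 36.4
Re < 2300 → laminar → f = 64/Re = 1.761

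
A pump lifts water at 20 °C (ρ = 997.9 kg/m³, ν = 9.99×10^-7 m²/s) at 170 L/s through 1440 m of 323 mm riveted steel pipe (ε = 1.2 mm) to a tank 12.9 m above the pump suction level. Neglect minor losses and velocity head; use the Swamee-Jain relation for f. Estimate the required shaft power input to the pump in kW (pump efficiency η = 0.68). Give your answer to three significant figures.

V = 4Q/(πD²) = 2.075 m/s; Re = 6.71×10^5; ε/D = 0.00372; f = 0.02807
h_f = f(L/D)V²/2g = 27.46 m
Total head H = z + h_f = 12.9 + 27.46 = 40.36 m
P_hyd = ρgQH = 997.9·9.81·0.170·40.36 = 67.16 kW
P_shaft = P_hyd/η = 67.16/0.68 = 98.76 kW

P_shaft ≈ 98.8 kW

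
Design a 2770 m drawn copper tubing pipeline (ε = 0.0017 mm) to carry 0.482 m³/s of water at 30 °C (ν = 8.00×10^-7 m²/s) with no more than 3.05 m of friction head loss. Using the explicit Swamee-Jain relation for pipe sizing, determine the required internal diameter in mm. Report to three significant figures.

D ≈ 734 mm

Swamee-Jain (Type III): D = 0.66·[ε^1.25·(LQ²/(gh_f))^4.75 + ν·Q^9.4·(L/(gh_f))^5.2]^0.04
LQ²/(gh_f) = 21.51; L/(gh_f) = 92.58
Term 1 = ε^1.25·(…)^4.75 = 0.131; Term 2 = ν·Q^9.4·(…)^5.2 = 14.1
D = 0.66·(0.131 + 14.1)^0.04 = 0.7340 m = 734 mm
Check: V = 1.14 m/s, Re = 1.05×10^6, f = 0.01158, h_f = 2.89 m ≈ 3.05 m ✓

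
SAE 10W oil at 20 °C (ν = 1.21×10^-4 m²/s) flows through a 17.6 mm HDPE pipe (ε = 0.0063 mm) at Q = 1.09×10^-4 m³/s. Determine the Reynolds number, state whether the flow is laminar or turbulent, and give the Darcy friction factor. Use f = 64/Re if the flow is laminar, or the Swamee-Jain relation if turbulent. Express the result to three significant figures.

Re ≈ 65.2; laminar; f = 64/Re ≈ 0.982

V = 4Q/(πD²) = 0.4480 m/s
Re = VD/ν = 0.4480·0.0176/1.21×10^-4 = 65.2
Re < 2300 → laminar → f = 64/Re = 0.9821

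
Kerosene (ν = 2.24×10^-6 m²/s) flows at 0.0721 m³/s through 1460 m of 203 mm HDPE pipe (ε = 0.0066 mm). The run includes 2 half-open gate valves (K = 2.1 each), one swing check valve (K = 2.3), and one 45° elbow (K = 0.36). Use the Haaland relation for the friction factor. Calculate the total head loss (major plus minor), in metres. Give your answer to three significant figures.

V = 4Q/(πD²) = 2.228 m/s; V²/2g = 0.2529 m
Re = 2.02×10^5, ε/D = 3.25×10^-5 → f = 0.01568 (Haaland)
Major: h_f = f(L/D)·V²/2g = 0.01568·7192·0.2529 = 28.53 m
Minor: ΣK = 6.86; h_m = ΣK·V²/2g = 1.735 m
Total H_L = 28.53 + 1.735 = 30.26 m

H_L ≈ 30.3 m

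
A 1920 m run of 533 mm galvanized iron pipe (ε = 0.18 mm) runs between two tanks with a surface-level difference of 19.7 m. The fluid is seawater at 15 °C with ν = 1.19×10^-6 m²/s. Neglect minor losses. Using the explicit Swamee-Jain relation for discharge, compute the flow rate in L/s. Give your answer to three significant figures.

Swamee-Jain (Type II): Q = -0.965·√(gD⁵h_f/L)·ln[ε/(3.7D) + √(3.17ν²L/(gD³h_f))]
√(gD⁵h_f/L) = √(9.81·0.533⁵·19.7/1920) = 0.06580
ε/(3.7D) = 9.13×10^-5; √(3.17ν²L/(gD³h_f)) = 1.72×10^-5
Q = -0.965·0.06580·ln(1.084×10^-4) = 0.5797 m³/s
Check: V = 2.60 m/s, Re = 1.16×10^6, f = 0.01599, h_f = 19.8 m ≈ 19.7 m ✓

Q ≈ 580 L/s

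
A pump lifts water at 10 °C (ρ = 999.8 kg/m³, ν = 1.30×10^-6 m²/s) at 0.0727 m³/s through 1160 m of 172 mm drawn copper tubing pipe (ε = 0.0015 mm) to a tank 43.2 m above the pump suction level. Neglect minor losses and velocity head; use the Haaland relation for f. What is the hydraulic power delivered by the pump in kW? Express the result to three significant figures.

P_hyd ≈ 63.4 kW

V = 4Q/(πD²) = 3.129 m/s; Re = 4.14×10^5; ε/D = 8.72×10^-6; f = 0.01360
h_f = f(L/D)V²/2g = 45.77 m
Total head H = z + h_f = 43.2 + 45.77 = 88.97 m
P_hyd = ρgQH = 999.8·9.81·0.0727·88.97 = 63.44 kW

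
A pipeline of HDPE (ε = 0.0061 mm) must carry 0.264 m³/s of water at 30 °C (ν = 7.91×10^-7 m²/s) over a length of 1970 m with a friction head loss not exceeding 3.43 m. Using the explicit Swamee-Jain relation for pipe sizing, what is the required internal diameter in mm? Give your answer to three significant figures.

D ≈ 533 mm

Swamee-Jain (Type III): D = 0.66·[ε^1.25·(LQ²/(gh_f))^4.75 + ν·Q^9.4·(L/(gh_f))^5.2]^0.04
LQ²/(gh_f) = 4.080; L/(gh_f) = 58.55
Term 1 = ε^1.25·(…)^4.75 = 2.41×10^-4; Term 2 = ν·Q^9.4·(…)^5.2 = 0.00449
D = 0.66·(2.41×10^-4 + 0.00449)^0.04 = 0.5328 m = 533 mm
Check: V = 1.18 m/s, Re = 7.98×10^5, f = 0.01231, h_f = 3.25 m ≈ 3.43 m ✓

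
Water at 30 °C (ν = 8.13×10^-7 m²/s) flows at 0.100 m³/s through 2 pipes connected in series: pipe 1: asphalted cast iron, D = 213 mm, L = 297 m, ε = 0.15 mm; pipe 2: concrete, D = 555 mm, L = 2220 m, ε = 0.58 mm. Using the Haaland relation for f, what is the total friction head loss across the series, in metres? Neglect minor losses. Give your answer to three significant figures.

Pipe 1: V = 2.806 m/s, Re = 7.35×10^5, ε/D = 7.04×10^-4, f = 0.01856, h_1 = f(L/D)V²/2g = 10.39 m
Pipe 2: V = 0.4134 m/s, Re = 2.82×10^5, ε/D = 0.00105, f = 0.02076, h_2 = f(L/D)V²/2g = 0.7232 m
Series → Q common, losses add: H = Σh = 11.11 m

H ≈ 11.1 m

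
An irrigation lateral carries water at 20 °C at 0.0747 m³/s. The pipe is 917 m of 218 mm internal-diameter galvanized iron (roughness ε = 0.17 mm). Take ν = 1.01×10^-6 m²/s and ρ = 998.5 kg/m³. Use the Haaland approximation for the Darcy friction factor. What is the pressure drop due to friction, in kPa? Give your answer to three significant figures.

V = 4Q/(πD²) = 4·0.0747/(π·0.218²) = 2.001 m/s
Re = VD/ν = 2.001·0.218/1.01×10^-6 = 4.32×10^5 → turbulent
ε/D = 0.17/218 = 7.80×10^-4
Haaland: f = 0.01925
h_f = f(L/D)V²/(2g) = 0.01925·(917/0.218)·2.001²/(2·9.81) = 16.53 m
Δp = ρg·h_f = 998.5·9.81·16.53 = 161.9 kPa

Δp ≈ 162 kPa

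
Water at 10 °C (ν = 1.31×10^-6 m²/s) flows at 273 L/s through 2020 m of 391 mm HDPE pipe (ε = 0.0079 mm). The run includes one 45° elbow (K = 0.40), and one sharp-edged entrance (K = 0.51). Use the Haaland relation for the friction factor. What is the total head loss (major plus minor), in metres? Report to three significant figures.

V = 4Q/(πD²) = 2.274 m/s; V²/2g = 0.2635 m
Re = 6.79×10^5, ε/D = 2.02×10^-5 → f = 0.01267 (Haaland)
Major: h_f = f(L/D)·V²/2g = 0.01267·5166·0.2635 = 17.25 m
Minor: ΣK = 0.910; h_m = ΣK·V²/2g = 0.2398 m
Total H_L = 17.25 + 0.2398 = 17.49 m

H_L ≈ 17.5 m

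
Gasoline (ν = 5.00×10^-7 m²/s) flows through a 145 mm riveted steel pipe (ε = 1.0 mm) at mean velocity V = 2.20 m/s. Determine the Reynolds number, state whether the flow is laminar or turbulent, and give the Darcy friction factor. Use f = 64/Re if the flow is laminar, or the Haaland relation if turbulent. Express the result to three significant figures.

Re = VD/ν = 2.200·0.145/5.00×10^-7 = 6.38×10^5
Re > 4000 → turbulent; ε/D = 0.00690
Haaland: f = 0.03373

Re ≈ 6.38×10^5; turbulent; f ≈ 0.0337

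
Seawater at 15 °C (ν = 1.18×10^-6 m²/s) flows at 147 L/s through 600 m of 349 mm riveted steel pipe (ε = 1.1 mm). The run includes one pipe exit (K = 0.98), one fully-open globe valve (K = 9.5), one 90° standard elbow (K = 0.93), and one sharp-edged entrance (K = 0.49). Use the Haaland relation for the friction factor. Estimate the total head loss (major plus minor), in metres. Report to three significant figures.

V = 4Q/(πD²) = 1.537 m/s; V²/2g = 0.1204 m
Re = 4.54×10^5, ε/D = 0.00315 → f = 0.02684 (Haaland)
Major: h_f = f(L/D)·V²/2g = 0.02684·1719·0.1204 = 5.554 m
Minor: ΣK = 11.9; h_m = ΣK·V²/2g = 1.432 m
Total H_L = 5.554 + 1.432 = 6.987 m

H_L ≈ 6.99 m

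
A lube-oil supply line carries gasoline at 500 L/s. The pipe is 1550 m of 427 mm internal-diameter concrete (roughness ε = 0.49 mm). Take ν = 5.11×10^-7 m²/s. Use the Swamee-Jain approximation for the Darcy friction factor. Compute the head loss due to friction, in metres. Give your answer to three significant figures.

V = 4Q/(πD²) = 4·0.500/(π·0.427²) = 3.492 m/s
Re = VD/ν = 3.492·0.427/5.11×10^-7 = 2.92×10^6 → turbulent
ε/D = 0.49/427 = 0.00115
Swamee-Jain: f = 0.02045
h_f = f(L/D)V²/(2g) = 0.02045·(1550/0.427)·3.492²/(2·9.81) = 46.13 m

h_f ≈ 46.1 m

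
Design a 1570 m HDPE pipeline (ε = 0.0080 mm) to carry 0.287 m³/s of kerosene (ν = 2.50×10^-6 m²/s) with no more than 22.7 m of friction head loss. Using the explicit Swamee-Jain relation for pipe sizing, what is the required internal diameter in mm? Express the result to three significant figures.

D ≈ 371 mm

Swamee-Jain (Type III): D = 0.66·[ε^1.25·(LQ²/(gh_f))^4.75 + ν·Q^9.4·(L/(gh_f))^5.2]^0.04
LQ²/(gh_f) = 0.5807; L/(gh_f) = 7.050
Term 1 = ε^1.25·(…)^4.75 = 3.22×10^-8; Term 2 = ν·Q^9.4·(…)^5.2 = 5.16×10^-7
D = 0.66·(3.22×10^-8 + 5.16×10^-7)^0.04 = 0.3708 m = 371 mm
Check: V = 2.66 m/s, Re = 3.94×10^5, f = 0.01396, h_f = 21.3 m ≈ 22.7 m ✓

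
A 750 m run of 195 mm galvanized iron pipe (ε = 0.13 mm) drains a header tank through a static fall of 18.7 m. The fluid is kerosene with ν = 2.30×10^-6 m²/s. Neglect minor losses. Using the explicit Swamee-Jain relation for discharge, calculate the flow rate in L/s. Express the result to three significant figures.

Swamee-Jain (Type II): Q = -0.965·√(gD⁵h_f/L)·ln[ε/(3.7D) + √(3.17ν²L/(gD³h_f))]
√(gD⁵h_f/L) = √(9.81·0.195⁵·18.7/750) = 0.008304
ε/(3.7D) = 1.80×10^-4; √(3.17ν²L/(gD³h_f)) = 9.62×10^-5
Q = -0.965·0.008304·ln(2.763×10^-4) = 0.06566 m³/s
Check: V = 2.20 m/s, Re = 1.86×10^5, f = 0.01987, h_f = 18.8 m ≈ 18.7 m ✓

Q ≈ 65.7 L/s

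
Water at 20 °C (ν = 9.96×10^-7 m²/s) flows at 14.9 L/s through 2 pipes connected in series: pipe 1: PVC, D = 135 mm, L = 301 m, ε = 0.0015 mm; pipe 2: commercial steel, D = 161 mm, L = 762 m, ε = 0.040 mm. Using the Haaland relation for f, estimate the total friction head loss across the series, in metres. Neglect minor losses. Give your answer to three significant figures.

Pipe 1: V = 1.041 m/s, Re = 1.41×10^5, ε/D = 1.11×10^-5, f = 0.01666, h_1 = f(L/D)V²/2g = 2.052 m
Pipe 2: V = 0.7319 m/s, Re = 1.18×10^5, ε/D = 2.48×10^-4, f = 0.01847, h_2 = f(L/D)V²/2g = 2.386 m
Series → Q common, losses add: H = Σh = 4.438 m

H ≈ 4.44 m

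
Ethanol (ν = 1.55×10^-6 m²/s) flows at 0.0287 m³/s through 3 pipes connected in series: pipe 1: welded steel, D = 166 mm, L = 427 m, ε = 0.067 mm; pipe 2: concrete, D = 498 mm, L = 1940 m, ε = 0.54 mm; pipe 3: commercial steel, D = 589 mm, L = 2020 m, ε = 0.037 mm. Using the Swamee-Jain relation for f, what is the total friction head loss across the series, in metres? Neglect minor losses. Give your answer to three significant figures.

H ≈ 4.55 m

Pipe 1: V = 1.326 m/s, Re = 1.42×10^5, ε/D = 4.04×10^-4, f = 0.01911, h_1 = f(L/D)V²/2g = 4.405 m
Pipe 2: V = 0.1473 m/s, Re = 4.73×10^4, ε/D = 0.00108, f = 0.02460, h_2 = f(L/D)V²/2g = 0.1060 m
Pipe 3: V = 0.1053 m/s, Re = 4.00×10^4, ε/D = 6.28×10^-5, f = 0.02207, h_3 = f(L/D)V²/2g = 0.04280 m
Series → Q common, losses add: H = Σh = 4.554 m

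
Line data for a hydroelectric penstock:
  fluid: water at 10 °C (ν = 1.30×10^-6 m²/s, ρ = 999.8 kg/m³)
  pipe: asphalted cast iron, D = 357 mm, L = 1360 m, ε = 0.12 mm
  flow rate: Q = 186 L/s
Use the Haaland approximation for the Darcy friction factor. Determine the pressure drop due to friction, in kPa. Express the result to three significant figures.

V = 4Q/(πD²) = 4·0.186/(π·0.357²) = 1.858 m/s
Re = VD/ν = 1.858·0.357/1.30×10^-6 = 5.10×10^5 → turbulent
ε/D = 0.12/357 = 3.36×10^-4
Haaland: f = 0.01642
h_f = f(L/D)V²/(2g) = 0.01642·(1360/0.357)·1.858²/(2·9.81) = 11.01 m
Δp = ρg·h_f = 999.8·9.81·11.01 = 108.0 kPa

Δp ≈ 108 kPa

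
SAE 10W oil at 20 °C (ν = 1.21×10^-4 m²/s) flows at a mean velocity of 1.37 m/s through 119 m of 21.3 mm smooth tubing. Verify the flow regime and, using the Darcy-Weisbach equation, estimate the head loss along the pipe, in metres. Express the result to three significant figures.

h_f ≈ 142 m

Re = VD/ν = 1.37·0.02130/1.21×10^-4 = 241 → laminar (Re < 2300)
f = 64/Re = 0.2654
h_f = f(L/D)V²/(2g) = 0.2654·(119/0.02130)·1.37²/(2·9.81) = 141.8 m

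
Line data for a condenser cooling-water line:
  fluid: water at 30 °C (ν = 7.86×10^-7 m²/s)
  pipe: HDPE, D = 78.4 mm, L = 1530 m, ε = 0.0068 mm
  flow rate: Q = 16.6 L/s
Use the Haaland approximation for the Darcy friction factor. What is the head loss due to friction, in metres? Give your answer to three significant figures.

V = 4Q/(πD²) = 4·0.0166/(π·0.0784²) = 3.439 m/s
Re = VD/ν = 3.439·0.0784/7.86×10^-7 = 3.43×10^5 → turbulent
ε/D = 0.0068/78.4 = 8.67×10^-5
Haaland: f = 0.01483
h_f = f(L/D)V²/(2g) = 0.01483·(1530/0.0784)·3.439²/(2·9.81) = 174.4 m

h_f ≈ 174 m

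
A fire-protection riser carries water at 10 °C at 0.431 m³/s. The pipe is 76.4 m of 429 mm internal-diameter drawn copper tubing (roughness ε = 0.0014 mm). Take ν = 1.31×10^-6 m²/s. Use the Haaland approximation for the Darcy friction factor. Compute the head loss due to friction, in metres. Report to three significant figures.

h_f ≈ 0.943 m

V = 4Q/(πD²) = 4·0.431/(π·0.429²) = 2.982 m/s
Re = VD/ν = 2.982·0.429/1.31×10^-6 = 9.76×10^5 → turbulent
ε/D = 0.0014/429 = 3.26×10^-6
Haaland: f = 0.01169
h_f = f(L/D)V²/(2g) = 0.01169·(76.4/0.429)·2.982²/(2·9.81) = 0.9431 m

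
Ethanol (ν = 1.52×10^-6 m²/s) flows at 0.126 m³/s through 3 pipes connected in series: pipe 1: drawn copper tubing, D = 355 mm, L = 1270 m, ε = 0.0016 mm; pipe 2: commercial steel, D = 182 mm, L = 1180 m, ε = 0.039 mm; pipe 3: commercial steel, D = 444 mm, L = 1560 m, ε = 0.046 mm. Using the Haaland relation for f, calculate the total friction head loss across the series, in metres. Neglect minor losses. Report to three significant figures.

Pipe 1: V = 1.273 m/s, Re = 2.97×10^5, ε/D = 4.51×10^-6, f = 0.01440, h_1 = f(L/D)V²/2g = 4.255 m
Pipe 2: V = 4.843 m/s, Re = 5.80×10^5, ε/D = 2.14×10^-4, f = 0.01525, h_2 = f(L/D)V²/2g = 118.2 m
Pipe 3: V = 0.8138 m/s, Re = 2.38×10^5, ε/D = 1.04×10^-4, f = 0.01579, h_3 = f(L/D)V²/2g = 1.872 m
Series → Q common, losses add: H = Σh = 124.3 m

H ≈ 124 m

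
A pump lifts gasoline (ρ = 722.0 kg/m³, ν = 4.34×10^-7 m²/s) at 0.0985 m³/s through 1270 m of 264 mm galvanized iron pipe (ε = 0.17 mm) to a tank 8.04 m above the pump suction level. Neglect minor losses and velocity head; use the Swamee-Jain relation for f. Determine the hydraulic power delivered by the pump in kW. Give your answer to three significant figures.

V = 4Q/(πD²) = 1.799 m/s; Re = 1.09×10^6; ε/D = 6.44×10^-4; f = 0.01817
h_f = f(L/D)V²/2g = 14.42 m
Total head H = z + h_f = 8.04 + 14.42 = 22.46 m
P_hyd = ρgQH = 722.0·9.81·0.0985·22.46 = 15.67 kW

P_hyd ≈ 15.7 kW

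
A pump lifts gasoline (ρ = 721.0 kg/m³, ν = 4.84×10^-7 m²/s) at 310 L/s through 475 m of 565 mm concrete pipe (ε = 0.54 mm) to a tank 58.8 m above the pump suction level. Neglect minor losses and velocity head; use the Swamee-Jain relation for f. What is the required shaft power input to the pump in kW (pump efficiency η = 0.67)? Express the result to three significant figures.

P_shaft ≈ 197 kW

V = 4Q/(πD²) = 1.236 m/s; Re = 1.44×10^6; ε/D = 9.56×10^-4; f = 0.01971
h_f = f(L/D)V²/2g = 1.291 m
Total head H = z + h_f = 58.8 + 1.291 = 60.09 m
P_hyd = ρgQH = 721.0·9.81·0.310·60.09 = 131.8 kW
P_shaft = P_hyd/η = 131.8/0.67 = 196.7 kW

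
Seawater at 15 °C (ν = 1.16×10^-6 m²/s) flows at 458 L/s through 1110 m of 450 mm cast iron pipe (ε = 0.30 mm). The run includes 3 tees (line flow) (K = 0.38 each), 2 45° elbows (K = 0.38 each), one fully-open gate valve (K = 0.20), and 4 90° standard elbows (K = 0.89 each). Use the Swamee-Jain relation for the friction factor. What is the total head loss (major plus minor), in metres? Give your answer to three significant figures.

V = 4Q/(πD²) = 2.880 m/s; V²/2g = 0.4227 m
Re = 1.12×10^6, ε/D = 6.67×10^-4 → f = 0.01829 (Swamee-Jain)
Major: h_f = f(L/D)·V²/2g = 0.01829·2467·0.4227 = 19.07 m
Minor: ΣK = 5.66; h_m = ΣK·V²/2g = 2.392 m
Total H_L = 19.07 + 2.392 = 21.46 m

H_L ≈ 21.5 m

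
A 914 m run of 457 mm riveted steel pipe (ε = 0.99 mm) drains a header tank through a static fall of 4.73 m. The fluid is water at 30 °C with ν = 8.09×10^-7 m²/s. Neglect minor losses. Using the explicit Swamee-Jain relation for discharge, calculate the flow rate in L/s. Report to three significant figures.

Q ≈ 227 L/s

Swamee-Jain (Type II): Q = -0.965·√(gD⁵h_f/L)·ln[ε/(3.7D) + √(3.17ν²L/(gD³h_f))]
√(gD⁵h_f/L) = √(9.81·0.457⁵·4.73/914) = 0.03181
ε/(3.7D) = 5.85×10^-4; √(3.17ν²L/(gD³h_f)) = 2.07×10^-5
Q = -0.965·0.03181·ln(6.062×10^-4) = 0.2274 m³/s
Check: V = 1.39 m/s, Re = 7.83×10^5, f = 0.02423, h_f = 4.75 m ≈ 4.73 m ✓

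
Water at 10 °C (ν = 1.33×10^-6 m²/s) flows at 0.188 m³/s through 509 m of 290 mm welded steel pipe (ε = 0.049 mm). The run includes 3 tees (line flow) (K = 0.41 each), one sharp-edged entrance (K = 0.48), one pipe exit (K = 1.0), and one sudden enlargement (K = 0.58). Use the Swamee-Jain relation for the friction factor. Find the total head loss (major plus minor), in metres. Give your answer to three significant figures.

V = 4Q/(πD²) = 2.846 m/s; V²/2g = 0.4129 m
Re = 6.21×10^5, ε/D = 1.69×10^-4 → f = 0.01492 (Swamee-Jain)
Major: h_f = f(L/D)·V²/2g = 0.01492·1755·0.4129 = 10.82 m
Minor: ΣK = 3.29; h_m = ΣK·V²/2g = 1.358 m
Total H_L = 10.82 + 1.358 = 12.17 m

H_L ≈ 12.2 m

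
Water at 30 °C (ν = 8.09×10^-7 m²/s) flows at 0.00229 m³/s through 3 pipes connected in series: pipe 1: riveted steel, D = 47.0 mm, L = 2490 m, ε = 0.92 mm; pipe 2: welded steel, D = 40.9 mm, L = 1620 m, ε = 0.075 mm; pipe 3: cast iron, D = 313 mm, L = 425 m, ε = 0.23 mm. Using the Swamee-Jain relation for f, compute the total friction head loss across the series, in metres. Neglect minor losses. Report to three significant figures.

H ≈ 385 m

Pipe 1: V = 1.320 m/s, Re = 7.67×10^4, ε/D = 0.0196, f = 0.04903, h_1 = f(L/D)V²/2g = 230.7 m
Pipe 2: V = 1.743 m/s, Re = 8.81×10^4, ε/D = 0.00183, f = 0.02511, h_2 = f(L/D)V²/2g = 154.0 m
Pipe 3: V = 0.02976 m/s, Re = 1.15×10^4, ε/D = 7.35×10^-4, f = 0.03115, h_3 = f(L/D)V²/2g = 0.001909 m
Series → Q common, losses add: H = Σh = 384.7 m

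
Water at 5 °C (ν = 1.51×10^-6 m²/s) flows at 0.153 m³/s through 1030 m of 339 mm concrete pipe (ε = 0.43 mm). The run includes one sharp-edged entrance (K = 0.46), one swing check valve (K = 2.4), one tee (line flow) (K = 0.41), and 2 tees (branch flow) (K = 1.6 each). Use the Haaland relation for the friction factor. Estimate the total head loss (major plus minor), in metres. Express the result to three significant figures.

V = 4Q/(πD²) = 1.695 m/s; V²/2g = 0.1465 m
Re = 3.81×10^5, ε/D = 0.00127 → f = 0.02144 (Haaland)
Major: h_f = f(L/D)·V²/2g = 0.02144·3038·0.1465 = 9.541 m
Minor: ΣK = 6.47; h_m = ΣK·V²/2g = 0.9476 m
Total H_L = 9.541 + 0.9476 = 10.49 m

H_L ≈ 10.5 m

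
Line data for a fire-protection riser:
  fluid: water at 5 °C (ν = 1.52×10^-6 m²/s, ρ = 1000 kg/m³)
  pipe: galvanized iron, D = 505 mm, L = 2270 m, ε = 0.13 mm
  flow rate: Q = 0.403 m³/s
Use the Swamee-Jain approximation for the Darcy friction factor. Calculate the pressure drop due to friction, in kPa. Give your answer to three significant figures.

Δp ≈ 143 kPa

V = 4Q/(πD²) = 4·0.403/(π·0.505²) = 2.012 m/s
Re = VD/ν = 2.012·0.505/1.52×10^-6 = 6.68×10^5 → turbulent
ε/D = 0.13/505 = 2.57×10^-4
Swamee-Jain: f = 0.01571
h_f = f(L/D)V²/(2g) = 0.01571·(2270/0.505)·2.012²/(2·9.81) = 14.57 m
Δp = ρg·h_f = 1000·9.81·14.57 = 142.9 kPa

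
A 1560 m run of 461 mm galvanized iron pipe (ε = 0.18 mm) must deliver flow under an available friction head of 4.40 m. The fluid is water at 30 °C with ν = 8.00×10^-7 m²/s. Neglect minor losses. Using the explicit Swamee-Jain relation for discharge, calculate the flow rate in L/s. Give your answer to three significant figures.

Q ≈ 207 L/s

Swamee-Jain (Type II): Q = -0.965·√(gD⁵h_f/L)·ln[ε/(3.7D) + √(3.17ν²L/(gD³h_f))]
√(gD⁵h_f/L) = √(9.81·0.461⁵·4.40/1560) = 0.02400
ε/(3.7D) = 1.06×10^-4; √(3.17ν²L/(gD³h_f)) = 2.74×10^-5
Q = -0.965·0.02400·ln(1.329×10^-4) = 0.2067 m³/s
Check: V = 1.24 m/s, Re = 7.14×10^5, f = 0.01674, h_f = 4.43 m ≈ 4.40 m ✓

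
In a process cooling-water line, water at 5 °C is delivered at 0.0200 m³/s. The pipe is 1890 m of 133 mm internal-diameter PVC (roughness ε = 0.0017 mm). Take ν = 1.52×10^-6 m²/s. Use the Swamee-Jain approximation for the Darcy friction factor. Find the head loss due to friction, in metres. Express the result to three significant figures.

V = 4Q/(πD²) = 4·0.0200/(π·0.133²) = 1.440 m/s
Re = VD/ν = 1.440·0.133/1.52×10^-6 = 1.26×10^5 → turbulent
ε/D = 0.0017/133 = 1.28×10^-5
Swamee-Jain: f = 0.01712
h_f = f(L/D)V²/(2g) = 0.01712·(1890/0.133)·1.440²/(2·9.81) = 25.70 m

h_f ≈ 25.7 m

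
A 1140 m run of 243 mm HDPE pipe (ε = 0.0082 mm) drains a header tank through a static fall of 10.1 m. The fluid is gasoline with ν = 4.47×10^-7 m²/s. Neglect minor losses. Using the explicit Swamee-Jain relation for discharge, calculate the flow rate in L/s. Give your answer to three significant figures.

Swamee-Jain (Type II): Q = -0.965·√(gD⁵h_f/L)·ln[ε/(3.7D) + √(3.17ν²L/(gD³h_f))]
√(gD⁵h_f/L) = √(9.81·0.243⁵·10.1/1140) = 0.008581
ε/(3.7D) = 9.12×10^-6; √(3.17ν²L/(gD³h_f)) = 2.25×10^-5
Q = -0.965·0.008581·ln(3.166×10^-5) = 0.08580 m³/s
Check: V = 1.85 m/s, Re = 1.01×10^6, f = 0.01236, h_f = 10.1 m ≈ 10.1 m ✓

Q ≈ 85.8 L/s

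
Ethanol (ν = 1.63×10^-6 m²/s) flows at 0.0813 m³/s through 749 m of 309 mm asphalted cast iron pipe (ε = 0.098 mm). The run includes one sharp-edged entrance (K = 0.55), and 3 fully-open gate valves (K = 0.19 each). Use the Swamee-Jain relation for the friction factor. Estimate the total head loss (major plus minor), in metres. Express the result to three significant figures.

V = 4Q/(πD²) = 1.084 m/s; V²/2g = 0.05991 m
Re = 2.06×10^5, ε/D = 3.17×10^-4 → f = 0.01784 (Swamee-Jain)
Major: h_f = f(L/D)·V²/2g = 0.01784·2424·0.05991 = 2.591 m
Minor: ΣK = 1.12; h_m = ΣK·V²/2g = 0.06709 m
Total H_L = 2.591 + 0.06709 = 2.658 m

H_L ≈ 2.66 m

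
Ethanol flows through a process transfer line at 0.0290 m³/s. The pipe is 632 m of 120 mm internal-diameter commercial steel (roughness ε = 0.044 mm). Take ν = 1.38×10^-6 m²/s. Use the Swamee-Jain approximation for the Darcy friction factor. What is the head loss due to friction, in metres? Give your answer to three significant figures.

h_f ≈ 31.8 m

V = 4Q/(πD²) = 4·0.0290/(π·0.120²) = 2.564 m/s
Re = VD/ν = 2.564·0.120/1.38×10^-6 = 2.23×10^5 → turbulent
ε/D = 0.044/120 = 3.67×10^-4
Swamee-Jain: f = 0.01799
h_f = f(L/D)V²/(2g) = 0.01799·(632/0.120)·2.564²/(2·9.81) = 31.76 m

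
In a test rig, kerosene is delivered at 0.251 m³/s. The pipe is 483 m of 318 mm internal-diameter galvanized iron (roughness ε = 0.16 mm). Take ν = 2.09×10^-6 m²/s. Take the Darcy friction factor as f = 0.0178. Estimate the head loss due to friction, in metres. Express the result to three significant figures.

V = 4Q/(πD²) = 4·0.251/(π·0.318²) = 3.160 m/s
h_f = f(L/D)V²/(2g) = 0.01780·(483/0.318)·3.160²/(2·9.81) = 13.76 m

h_f ≈ 13.8 m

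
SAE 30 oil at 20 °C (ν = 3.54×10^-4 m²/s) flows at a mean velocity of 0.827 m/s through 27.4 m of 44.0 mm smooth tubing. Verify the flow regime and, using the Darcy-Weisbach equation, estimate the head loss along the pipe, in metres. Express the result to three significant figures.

h_f ≈ 13.5 m

Re = VD/ν = 0.827·0.04400/3.54×10^-4 = 103 → laminar (Re < 2300)
f = 64/Re = 0.6226
h_f = f(L/D)V²/(2g) = 0.6226·(27.4/0.04400)·0.827²/(2·9.81) = 13.52 m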